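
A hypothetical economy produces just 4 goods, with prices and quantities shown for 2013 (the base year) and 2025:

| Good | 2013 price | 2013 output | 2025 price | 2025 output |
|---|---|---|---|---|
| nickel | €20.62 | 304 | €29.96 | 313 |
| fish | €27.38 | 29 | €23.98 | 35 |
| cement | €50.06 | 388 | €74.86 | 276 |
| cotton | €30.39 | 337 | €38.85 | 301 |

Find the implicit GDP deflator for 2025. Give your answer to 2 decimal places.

140.15

Nominal GDP 2025 = 29.96·313 + 23.98·35 + 74.86·276 + 38.85·301 = 42571.99.
Real GDP 2025 (at 2013 prices) = 20.62·313 + 27.38·35 + 50.06·276 + 30.39·301 = 30376.31.
Deflator = Nominal/Real × 100 = 42571.99/30376.31 × 100 = 140.149.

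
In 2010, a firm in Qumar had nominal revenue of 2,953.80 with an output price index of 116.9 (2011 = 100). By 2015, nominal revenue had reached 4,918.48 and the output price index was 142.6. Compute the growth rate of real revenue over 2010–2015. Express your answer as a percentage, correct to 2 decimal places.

Deflate each year: 2010 → 2953.80/1.169 = 2526.78; 2015 → 4918.48/1.426 = 3449.14.
So real revenue changed by 3449.14/2526.78 − 1 = 0.3650, i.e. 36.50%.

36.50%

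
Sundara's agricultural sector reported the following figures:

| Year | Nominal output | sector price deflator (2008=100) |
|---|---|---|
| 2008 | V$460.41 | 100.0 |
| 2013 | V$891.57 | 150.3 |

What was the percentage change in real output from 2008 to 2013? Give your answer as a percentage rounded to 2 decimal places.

28.84%

Deflate each year: 2008 → 460.41/1.000 = 460.41; 2013 → 891.57/1.503 = 593.19.
So real output changed by 593.19/460.41 − 1 = 0.2884, i.e. 28.84%.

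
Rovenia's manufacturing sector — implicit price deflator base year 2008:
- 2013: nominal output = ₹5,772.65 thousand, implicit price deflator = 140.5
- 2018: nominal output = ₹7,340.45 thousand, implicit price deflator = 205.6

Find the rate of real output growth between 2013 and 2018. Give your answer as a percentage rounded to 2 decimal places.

-13.10%

Real output 2013 = 5772.65 / 1.405 = 4108.65.
Real output 2018 = 7340.45 / 2.056 = 3570.26.
Real growth = 3570.26 / 4108.65 − 1 = -0.1310.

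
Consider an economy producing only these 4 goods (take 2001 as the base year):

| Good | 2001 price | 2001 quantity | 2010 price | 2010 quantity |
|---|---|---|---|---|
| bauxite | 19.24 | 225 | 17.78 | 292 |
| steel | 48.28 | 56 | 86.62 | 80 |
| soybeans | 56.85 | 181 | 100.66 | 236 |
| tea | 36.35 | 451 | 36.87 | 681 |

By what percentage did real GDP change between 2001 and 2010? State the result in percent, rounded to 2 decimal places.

Real GDP 2001 = Nominal GDP 2001 = 19.24·225 + 48.28·56 + 56.85·181 + 36.35·451 = 33716.38.
Real GDP 2010 (at 2001 prices) = 19.24·292 + 48.28·80 + 56.85·236 + 36.35·681 = 47651.43.
Real growth = 47651.43/33716.38 − 1 = 0.4133.

41.33%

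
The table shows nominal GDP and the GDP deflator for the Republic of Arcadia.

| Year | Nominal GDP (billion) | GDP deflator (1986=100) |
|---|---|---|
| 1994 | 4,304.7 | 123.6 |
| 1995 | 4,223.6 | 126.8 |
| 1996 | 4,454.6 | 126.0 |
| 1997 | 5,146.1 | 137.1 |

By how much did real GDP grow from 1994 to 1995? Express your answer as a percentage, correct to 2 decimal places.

Real GDP 1994 = 4304.7/1.236 = 3482.77.
Real GDP 1995 = 4223.6/1.268 = 3330.91.
Change = 3330.91/3482.77 − 1 = -0.0436.

-4.36%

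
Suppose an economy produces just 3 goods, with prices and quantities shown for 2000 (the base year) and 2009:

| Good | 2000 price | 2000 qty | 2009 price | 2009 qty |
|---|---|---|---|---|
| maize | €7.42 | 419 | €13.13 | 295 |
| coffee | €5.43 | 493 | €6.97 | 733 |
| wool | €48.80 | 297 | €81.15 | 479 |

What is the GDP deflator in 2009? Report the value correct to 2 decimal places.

161.97

Nominal GDP 2009 = 13.13·295 + 6.97·733 + 81.15·479 = 47853.21.
Real GDP 2009 (at 2000 prices) = 7.42·295 + 5.43·733 + 48.80·479 = 29544.29.
Deflator = Nominal/Real × 100 = 47853.21/29544.29 × 100 = 161.971.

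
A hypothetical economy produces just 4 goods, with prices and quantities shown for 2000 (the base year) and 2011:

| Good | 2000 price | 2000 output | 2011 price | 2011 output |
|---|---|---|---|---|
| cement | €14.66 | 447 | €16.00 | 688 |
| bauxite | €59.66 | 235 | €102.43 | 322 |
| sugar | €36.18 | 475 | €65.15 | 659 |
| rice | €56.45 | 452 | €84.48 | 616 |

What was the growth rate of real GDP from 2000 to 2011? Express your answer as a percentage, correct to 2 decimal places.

38.94%

Real GDP 2000 = Nominal GDP 2000 = 14.66·447 + 59.66·235 + 36.18·475 + 56.45·452 = 63274.02.
Real GDP 2011 (at 2000 prices) = 14.66·688 + 59.66·322 + 36.18·659 + 56.45·616 = 87912.42.
Real growth = 87912.42/63274.02 − 1 = 0.3894.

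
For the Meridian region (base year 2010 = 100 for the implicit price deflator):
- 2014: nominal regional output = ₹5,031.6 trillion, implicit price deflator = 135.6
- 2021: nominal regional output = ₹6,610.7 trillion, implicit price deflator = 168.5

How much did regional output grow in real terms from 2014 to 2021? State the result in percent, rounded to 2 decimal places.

5.73%

Real regional output 2014 = 5031.6 / 1.356 = 3710.62.
Real regional output 2021 = 6610.7 / 1.685 = 3923.26.
Real growth = 3923.26 / 3710.62 − 1 = 0.0573.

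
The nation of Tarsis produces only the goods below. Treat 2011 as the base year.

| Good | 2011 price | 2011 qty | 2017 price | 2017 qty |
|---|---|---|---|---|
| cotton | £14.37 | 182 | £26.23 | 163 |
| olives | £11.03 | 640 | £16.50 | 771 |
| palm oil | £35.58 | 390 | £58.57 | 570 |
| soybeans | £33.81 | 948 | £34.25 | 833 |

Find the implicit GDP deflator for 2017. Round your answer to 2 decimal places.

Nominal GDP 2017 = 26.23·163 + 16.50·771 + 58.57·570 + 34.25·833 = 78912.14.
Real GDP 2017 (at 2011 prices) = 14.37·163 + 11.03·771 + 35.58·570 + 33.81·833 = 59290.77.
Deflator = Nominal/Real × 100 = 78912.14/59290.77 × 100 = 133.093.

133.09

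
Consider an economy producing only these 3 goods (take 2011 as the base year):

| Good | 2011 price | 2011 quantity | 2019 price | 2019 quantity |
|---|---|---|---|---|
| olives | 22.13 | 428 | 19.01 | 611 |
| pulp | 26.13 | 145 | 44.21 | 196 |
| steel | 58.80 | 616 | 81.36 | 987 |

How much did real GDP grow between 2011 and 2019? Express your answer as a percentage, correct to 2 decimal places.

54.96%

Real GDP 2011 = Nominal GDP 2011 = 22.13·428 + 26.13·145 + 58.80·616 = 49481.29.
Real GDP 2019 (at 2011 prices) = 22.13·611 + 26.13·196 + 58.80·987 = 76678.51.
Real growth = 76678.51/49481.29 − 1 = 0.5496.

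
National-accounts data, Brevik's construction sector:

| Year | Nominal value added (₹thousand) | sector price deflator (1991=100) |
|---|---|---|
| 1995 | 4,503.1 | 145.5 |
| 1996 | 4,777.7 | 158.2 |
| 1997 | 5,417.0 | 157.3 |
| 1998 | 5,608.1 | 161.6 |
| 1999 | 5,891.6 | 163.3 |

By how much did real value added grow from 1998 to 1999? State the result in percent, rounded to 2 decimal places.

3.96%

Real value added 1998 = 5608.1/1.616 = 3470.36.
Real value added 1999 = 5891.6/1.633 = 3607.84.
Change = 3607.84/3470.36 − 1 = 0.0396.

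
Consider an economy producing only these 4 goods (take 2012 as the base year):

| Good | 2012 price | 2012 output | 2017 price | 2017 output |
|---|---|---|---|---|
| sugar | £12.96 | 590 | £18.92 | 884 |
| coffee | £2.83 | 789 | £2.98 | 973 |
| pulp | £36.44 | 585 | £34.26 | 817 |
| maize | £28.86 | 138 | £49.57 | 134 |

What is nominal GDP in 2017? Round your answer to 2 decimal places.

Nominal GDP 2017 = Σ (p_2017 × q_2017) = 18.92·884 + 2.98·973 + 34.26·817 + 49.57·134 = 54257.62.

£54257.62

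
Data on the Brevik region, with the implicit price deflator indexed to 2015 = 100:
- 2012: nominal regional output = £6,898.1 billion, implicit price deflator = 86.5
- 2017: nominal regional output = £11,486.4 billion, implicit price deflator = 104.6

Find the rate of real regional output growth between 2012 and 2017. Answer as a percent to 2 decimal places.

Real regional output 2012 = 6898.1 / 0.865 = 7974.68.
Real regional output 2017 = 11486.4 / 1.046 = 10981.26.
Real growth = 10981.26 / 7974.68 − 1 = 0.3770.

37.70%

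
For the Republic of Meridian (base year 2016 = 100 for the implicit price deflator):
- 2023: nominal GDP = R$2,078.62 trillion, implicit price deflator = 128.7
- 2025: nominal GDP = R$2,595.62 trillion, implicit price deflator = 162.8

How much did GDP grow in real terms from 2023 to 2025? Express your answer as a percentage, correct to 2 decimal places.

Real GDP 2023 = 2078.62 / 1.287 = 1615.09.
Real GDP 2025 = 2595.62 / 1.628 = 1594.36.
Real growth = 1594.36 / 1615.09 − 1 = -0.0128.

-1.28%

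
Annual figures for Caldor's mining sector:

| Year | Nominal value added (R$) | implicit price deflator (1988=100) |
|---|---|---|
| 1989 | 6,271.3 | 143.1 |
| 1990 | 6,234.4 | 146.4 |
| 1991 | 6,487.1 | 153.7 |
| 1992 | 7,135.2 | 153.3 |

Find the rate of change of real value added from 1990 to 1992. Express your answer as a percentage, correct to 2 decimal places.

9.30%

Real value added 1990 = 6234.4/1.464 = 4258.47.
Real value added 1992 = 7135.2/1.533 = 4654.40.
Change = 4654.40/4258.47 − 1 = 0.0930.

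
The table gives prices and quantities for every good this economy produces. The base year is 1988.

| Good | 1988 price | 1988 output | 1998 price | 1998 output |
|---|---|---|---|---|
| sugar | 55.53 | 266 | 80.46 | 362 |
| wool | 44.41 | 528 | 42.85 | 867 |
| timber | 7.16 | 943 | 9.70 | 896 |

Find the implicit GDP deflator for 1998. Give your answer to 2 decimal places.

115.30

Nominal GDP 1998 = 80.46·362 + 42.85·867 + 9.70·896 = 74968.67.
Real GDP 1998 (at 1988 prices) = 55.53·362 + 44.41·867 + 7.16·896 = 65020.69.
Deflator = Nominal/Real × 100 = 74968.67/65020.69 × 100 = 115.300.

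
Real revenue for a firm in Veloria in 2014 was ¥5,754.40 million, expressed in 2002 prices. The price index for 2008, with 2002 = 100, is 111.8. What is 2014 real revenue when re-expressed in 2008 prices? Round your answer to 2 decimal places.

¥6,433.42 million

Real revenue in 2008 prices = Real revenue in 2002 prices × (P_2008/P_2002) = 5754.40 × 1.118 = 6433.42.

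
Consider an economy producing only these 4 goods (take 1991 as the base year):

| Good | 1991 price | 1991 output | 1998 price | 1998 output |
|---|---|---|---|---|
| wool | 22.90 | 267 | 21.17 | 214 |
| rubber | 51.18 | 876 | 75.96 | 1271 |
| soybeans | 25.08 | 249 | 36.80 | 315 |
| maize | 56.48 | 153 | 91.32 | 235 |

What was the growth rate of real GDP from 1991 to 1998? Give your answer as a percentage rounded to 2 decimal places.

Real GDP 1991 = Nominal GDP 1991 = 22.90·267 + 51.18·876 + 25.08·249 + 56.48·153 = 65834.34.
Real GDP 1998 (at 1991 prices) = 22.90·214 + 51.18·1271 + 25.08·315 + 56.48·235 = 91123.38.
Real growth = 91123.38/65834.34 − 1 = 0.3841.

38.41%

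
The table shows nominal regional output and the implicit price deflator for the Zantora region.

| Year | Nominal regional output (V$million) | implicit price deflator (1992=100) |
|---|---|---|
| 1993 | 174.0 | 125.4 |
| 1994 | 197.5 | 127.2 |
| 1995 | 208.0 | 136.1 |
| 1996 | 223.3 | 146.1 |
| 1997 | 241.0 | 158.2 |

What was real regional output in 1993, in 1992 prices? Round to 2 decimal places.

V$138.76 million

Real regional output 1993 = 174.0 / 1.254 = 138.76.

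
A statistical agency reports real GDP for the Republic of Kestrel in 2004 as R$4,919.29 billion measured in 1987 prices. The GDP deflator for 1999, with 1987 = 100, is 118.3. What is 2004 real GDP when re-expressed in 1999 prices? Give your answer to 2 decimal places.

Real GDP in 1999 prices = Real GDP in 1987 prices × (P_1999/P_1987) = 4919.29 × 1.183 = 5819.52.

R$5,819.52 billion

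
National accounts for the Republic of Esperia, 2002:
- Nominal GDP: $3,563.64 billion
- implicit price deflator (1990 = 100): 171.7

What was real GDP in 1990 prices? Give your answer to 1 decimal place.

Real GDP = Nominal / (implicit price deflator/100) = 3563.64 / 1.717 = 2075.50.

$2,075.5 billion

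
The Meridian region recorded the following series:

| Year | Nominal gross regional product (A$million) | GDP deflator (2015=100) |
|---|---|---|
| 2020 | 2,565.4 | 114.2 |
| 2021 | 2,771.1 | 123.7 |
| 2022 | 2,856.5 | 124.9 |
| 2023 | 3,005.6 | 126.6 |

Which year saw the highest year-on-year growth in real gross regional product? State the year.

2021: real = 2771.1/1.237 = 2240.18; growth vs 2020 (2246.41) = -0.28%.
2022: real = 2856.5/1.249 = 2287.03; growth vs 2021 (2240.18) = 2.09%.
2023: real = 3005.6/1.266 = 2374.09; growth vs 2022 (2287.03) = 3.81%.

2023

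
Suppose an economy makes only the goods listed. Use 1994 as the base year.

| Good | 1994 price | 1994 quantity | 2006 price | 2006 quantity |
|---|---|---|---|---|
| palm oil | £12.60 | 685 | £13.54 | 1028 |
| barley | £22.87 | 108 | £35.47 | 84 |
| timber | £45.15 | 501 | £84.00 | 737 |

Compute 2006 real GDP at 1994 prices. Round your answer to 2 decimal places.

£48149.43

Real GDP 2006 = Σ (p_1994 × q_2006) = 12.60·1028 + 22.87·84 + 45.15·737 = 48149.43.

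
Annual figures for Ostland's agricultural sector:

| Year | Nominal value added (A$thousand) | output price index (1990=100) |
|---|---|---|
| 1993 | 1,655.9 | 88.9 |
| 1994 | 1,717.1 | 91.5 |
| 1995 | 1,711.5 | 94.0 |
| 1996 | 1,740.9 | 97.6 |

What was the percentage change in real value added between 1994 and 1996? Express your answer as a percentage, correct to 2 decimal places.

-4.95%

Real value added 1994 = 1717.1/0.915 = 1876.61.
Real value added 1996 = 1740.9/0.976 = 1783.71.
Change = 1783.71/1876.61 − 1 = -0.0495.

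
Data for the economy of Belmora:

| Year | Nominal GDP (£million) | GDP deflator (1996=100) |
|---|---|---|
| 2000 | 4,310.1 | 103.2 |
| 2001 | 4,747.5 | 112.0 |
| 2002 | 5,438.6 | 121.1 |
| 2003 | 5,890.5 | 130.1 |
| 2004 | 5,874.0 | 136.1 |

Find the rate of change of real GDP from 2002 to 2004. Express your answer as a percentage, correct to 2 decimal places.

-3.90%

Real GDP 2002 = 5438.6/1.211 = 4491.00.
Real GDP 2004 = 5874.0/1.361 = 4315.94.
Change = 4315.94/4491.00 − 1 = -0.0390.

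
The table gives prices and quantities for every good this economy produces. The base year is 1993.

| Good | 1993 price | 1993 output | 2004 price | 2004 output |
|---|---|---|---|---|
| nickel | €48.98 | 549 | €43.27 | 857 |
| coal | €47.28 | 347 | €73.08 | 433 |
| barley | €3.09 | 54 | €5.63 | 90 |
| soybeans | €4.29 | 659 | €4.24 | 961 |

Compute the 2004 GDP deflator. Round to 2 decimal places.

Nominal GDP 2004 = 43.27·857 + 73.08·433 + 5.63·90 + 4.24·961 = 73307.37.
Real GDP 2004 (at 1993 prices) = 48.98·857 + 47.28·433 + 3.09·90 + 4.29·961 = 66848.89.
Deflator = Nominal/Real × 100 = 73307.37/66848.89 × 100 = 109.661.

109.66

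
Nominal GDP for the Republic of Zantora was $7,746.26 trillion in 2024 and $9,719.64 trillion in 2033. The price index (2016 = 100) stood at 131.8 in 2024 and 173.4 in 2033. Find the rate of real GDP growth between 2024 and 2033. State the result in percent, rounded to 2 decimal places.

-4.63%

Deflate each year: 2024 → 7746.26/1.318 = 5877.28; 2033 → 9719.64/1.734 = 5605.33.
So real GDP changed by 5605.33/5877.28 − 1 = -0.0463, i.e. -4.63%.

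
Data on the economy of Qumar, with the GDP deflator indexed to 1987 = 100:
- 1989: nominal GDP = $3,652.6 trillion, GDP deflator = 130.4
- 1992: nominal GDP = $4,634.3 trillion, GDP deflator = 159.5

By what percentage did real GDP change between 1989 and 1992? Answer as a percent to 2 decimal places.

Real GDP 1989 = 3652.6 / 1.304 = 2801.07.
Real GDP 1992 = 4634.3 / 1.595 = 2905.52.
Real growth = 2905.52 / 2801.07 − 1 = 0.0373.

3.73%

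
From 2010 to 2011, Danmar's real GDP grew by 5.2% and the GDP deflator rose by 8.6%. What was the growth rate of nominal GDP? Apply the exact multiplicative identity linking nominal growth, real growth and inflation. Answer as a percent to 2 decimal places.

14.25%

(1 + g_nom) = (1 + g_real)(1 + π) = 1.0520 × 1.0860 = 1.14247.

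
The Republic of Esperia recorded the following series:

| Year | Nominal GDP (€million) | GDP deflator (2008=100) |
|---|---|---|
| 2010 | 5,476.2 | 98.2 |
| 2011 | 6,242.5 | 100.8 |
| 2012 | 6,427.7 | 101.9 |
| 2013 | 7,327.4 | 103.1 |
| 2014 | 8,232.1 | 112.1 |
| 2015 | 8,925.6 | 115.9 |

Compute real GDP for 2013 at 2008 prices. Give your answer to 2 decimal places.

€7,107.08 million

Real GDP 2013 = 7327.4 / 1.031 = 7107.08.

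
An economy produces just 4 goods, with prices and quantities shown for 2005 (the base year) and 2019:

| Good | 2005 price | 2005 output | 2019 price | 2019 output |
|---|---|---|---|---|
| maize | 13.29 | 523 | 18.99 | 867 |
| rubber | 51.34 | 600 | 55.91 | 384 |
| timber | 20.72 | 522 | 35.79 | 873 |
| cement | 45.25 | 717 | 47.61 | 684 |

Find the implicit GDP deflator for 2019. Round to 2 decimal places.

126.74

Nominal GDP 2019 = 18.99·867 + 55.91·384 + 35.79·873 + 47.61·684 = 101743.68.
Real GDP 2019 (at 2005 prices) = 13.29·867 + 51.34·384 + 20.72·873 + 45.25·684 = 80276.55.
Deflator = Nominal/Real × 100 = 101743.68/80276.55 × 100 = 126.741.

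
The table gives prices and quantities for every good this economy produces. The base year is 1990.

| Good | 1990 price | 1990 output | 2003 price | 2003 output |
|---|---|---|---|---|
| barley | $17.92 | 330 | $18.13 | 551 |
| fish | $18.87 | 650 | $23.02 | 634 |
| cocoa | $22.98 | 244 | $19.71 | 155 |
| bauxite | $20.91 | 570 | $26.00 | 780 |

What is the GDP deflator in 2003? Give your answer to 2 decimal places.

114.89

Nominal GDP 2003 = 18.13·551 + 23.02·634 + 19.71·155 + 26.00·780 = 47919.36.
Real GDP 2003 (at 1990 prices) = 17.92·551 + 18.87·634 + 22.98·155 + 20.91·780 = 41709.20.
Deflator = Nominal/Real × 100 = 47919.36/41709.20 × 100 = 114.889.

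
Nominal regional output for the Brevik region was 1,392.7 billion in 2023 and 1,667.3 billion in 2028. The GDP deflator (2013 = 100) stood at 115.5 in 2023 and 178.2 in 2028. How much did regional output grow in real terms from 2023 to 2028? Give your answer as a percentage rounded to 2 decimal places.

-22.41%

Real regional output 2023 = 1392.7 / 1.155 = 1205.80.
Real regional output 2028 = 1667.3 / 1.782 = 935.63.
Real growth = 935.63 / 1205.80 − 1 = -0.2241.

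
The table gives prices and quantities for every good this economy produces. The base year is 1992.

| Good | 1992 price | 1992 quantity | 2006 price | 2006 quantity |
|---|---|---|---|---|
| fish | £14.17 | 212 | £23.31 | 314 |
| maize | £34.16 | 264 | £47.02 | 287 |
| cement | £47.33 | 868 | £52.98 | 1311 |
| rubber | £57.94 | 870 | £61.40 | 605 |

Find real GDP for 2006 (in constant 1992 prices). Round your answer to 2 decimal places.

Real GDP 2006 = Σ (p_1992 × q_2006) = 14.17·314 + 34.16·287 + 47.33·1311 + 57.94·605 = 111356.63.

£111356.63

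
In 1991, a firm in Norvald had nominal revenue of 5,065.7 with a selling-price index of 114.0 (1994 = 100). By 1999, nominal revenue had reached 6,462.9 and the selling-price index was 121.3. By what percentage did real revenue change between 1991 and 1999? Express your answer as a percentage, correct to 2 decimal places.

Real revenue 1991 = 5065.7 / 1.140 = 4443.60.
Real revenue 1999 = 6462.9 / 1.213 = 5328.03.
Real growth = 5328.03 / 4443.60 − 1 = 0.1990.

19.90%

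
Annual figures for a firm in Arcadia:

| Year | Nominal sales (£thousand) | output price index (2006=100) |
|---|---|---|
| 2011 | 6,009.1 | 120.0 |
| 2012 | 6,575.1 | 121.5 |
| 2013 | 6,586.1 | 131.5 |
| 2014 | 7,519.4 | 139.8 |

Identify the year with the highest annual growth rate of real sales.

2012

2012: real = 6575.1/1.215 = 5411.60; growth vs 2011 (5007.58) = 8.07%.
2013: real = 6586.1/1.315 = 5008.44; growth vs 2012 (5411.60) = -7.45%.
2014: real = 7519.4/1.398 = 5378.68; growth vs 2013 (5008.44) = 7.39%.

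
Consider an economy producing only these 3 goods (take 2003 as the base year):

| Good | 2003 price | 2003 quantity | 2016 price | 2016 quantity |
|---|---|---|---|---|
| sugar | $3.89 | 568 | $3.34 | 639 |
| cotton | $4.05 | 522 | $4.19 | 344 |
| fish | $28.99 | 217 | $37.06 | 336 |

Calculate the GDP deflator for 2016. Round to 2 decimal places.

Nominal GDP 2016 = 3.34·639 + 4.19·344 + 37.06·336 = 16027.78.
Real GDP 2016 (at 2003 prices) = 3.89·639 + 4.05·344 + 28.99·336 = 13619.55.
Deflator = Nominal/Real × 100 = 16027.78/13619.55 × 100 = 117.682.

117.68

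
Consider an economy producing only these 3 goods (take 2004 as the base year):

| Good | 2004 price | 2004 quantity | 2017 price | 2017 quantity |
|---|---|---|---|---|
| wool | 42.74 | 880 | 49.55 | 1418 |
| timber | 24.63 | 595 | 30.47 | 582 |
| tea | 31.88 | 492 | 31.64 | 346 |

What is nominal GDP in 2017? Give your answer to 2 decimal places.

Nominal GDP 2017 = Σ (p_2017 × q_2017) = 49.55·1418 + 30.47·582 + 31.64·346 = 98942.88.

98942.88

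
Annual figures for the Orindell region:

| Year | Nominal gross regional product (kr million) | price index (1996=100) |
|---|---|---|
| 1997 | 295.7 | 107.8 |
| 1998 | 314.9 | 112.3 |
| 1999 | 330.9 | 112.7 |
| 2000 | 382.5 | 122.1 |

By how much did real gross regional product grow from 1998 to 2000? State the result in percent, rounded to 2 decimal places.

Real gross regional product 1998 = 314.9/1.123 = 280.41.
Real gross regional product 2000 = 382.5/1.221 = 313.27.
Change = 313.27/280.41 − 1 = 0.1172.

11.72%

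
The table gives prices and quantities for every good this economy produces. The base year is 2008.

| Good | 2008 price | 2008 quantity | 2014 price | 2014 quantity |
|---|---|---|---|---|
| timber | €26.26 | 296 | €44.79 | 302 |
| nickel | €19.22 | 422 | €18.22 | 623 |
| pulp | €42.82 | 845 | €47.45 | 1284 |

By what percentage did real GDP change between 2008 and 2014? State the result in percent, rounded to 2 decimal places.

43.83%

Real GDP 2008 = Nominal GDP 2008 = 26.26·296 + 19.22·422 + 42.82·845 = 52066.70.
Real GDP 2014 (at 2008 prices) = 26.26·302 + 19.22·623 + 42.82·1284 = 74885.46.
Real growth = 74885.46/52066.70 − 1 = 0.4383.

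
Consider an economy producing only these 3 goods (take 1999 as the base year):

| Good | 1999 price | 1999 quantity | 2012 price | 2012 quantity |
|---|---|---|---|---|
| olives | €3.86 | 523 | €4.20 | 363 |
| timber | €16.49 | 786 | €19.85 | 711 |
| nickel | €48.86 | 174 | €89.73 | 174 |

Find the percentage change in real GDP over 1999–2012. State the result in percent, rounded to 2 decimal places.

Real GDP 1999 = Nominal GDP 1999 = 3.86·523 + 16.49·786 + 48.86·174 = 23481.56.
Real GDP 2012 (at 1999 prices) = 3.86·363 + 16.49·711 + 48.86·174 = 21627.21.
Real growth = 21627.21/23481.56 − 1 = -0.0790.

-7.90%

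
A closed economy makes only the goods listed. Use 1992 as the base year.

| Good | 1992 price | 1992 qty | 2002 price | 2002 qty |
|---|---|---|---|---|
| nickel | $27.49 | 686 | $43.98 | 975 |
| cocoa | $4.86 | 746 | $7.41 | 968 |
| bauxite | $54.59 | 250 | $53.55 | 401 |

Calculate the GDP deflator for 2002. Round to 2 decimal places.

Nominal GDP 2002 = 43.98·975 + 7.41·968 + 53.55·401 = 71526.93.
Real GDP 2002 (at 1992 prices) = 27.49·975 + 4.86·968 + 54.59·401 = 53397.82.
Deflator = Nominal/Real × 100 = 71526.93/53397.82 × 100 = 133.951.

133.95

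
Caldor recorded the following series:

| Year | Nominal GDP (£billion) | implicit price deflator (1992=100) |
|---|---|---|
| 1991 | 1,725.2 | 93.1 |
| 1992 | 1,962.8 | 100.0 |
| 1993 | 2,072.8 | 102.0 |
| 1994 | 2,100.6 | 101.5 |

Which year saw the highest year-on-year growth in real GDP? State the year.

1992: real = 1962.8/1.000 = 1962.80; growth vs 1991 (1853.06) = 5.92%.
1993: real = 2072.8/1.020 = 2032.16; growth vs 1992 (1962.80) = 3.53%.
1994: real = 2100.6/1.015 = 2069.56; growth vs 1993 (2032.16) = 1.84%.

1992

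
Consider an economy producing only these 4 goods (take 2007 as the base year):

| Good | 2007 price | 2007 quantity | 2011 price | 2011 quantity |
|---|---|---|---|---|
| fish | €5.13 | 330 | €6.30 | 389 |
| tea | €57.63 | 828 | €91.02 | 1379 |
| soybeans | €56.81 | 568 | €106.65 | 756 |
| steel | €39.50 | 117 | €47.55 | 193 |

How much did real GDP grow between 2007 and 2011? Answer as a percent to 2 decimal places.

53.00%

Real GDP 2007 = Nominal GDP 2007 = 5.13·330 + 57.63·828 + 56.81·568 + 39.50·117 = 86300.12.
Real GDP 2011 (at 2007 prices) = 5.13·389 + 57.63·1379 + 56.81·756 + 39.50·193 = 132039.20.
Real growth = 132039.20/86300.12 − 1 = 0.5300.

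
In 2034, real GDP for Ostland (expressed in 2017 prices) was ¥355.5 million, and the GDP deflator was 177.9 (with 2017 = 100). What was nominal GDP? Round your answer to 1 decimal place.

Nominal GDP = Real × (GDP deflator/100) = 355.5 × 1.779 = 632.43.

¥632.4 million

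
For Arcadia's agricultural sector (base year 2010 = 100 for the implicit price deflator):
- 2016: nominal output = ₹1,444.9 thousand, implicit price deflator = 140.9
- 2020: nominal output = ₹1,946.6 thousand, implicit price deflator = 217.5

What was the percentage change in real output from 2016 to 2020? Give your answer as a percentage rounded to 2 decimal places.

Real output 2016 = 1444.9 / 1.409 = 1025.48.
Real output 2020 = 1946.6 / 2.175 = 894.99.
Real growth = 894.99 / 1025.48 − 1 = -0.1272.

-12.72%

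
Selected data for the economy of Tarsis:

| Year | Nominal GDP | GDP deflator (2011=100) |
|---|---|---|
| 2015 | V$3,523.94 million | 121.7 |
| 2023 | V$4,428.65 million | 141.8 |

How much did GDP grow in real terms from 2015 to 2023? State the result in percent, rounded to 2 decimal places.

7.86%

Deflate each year: 2015 → 3523.94/1.217 = 2895.60; 2023 → 4428.65/1.418 = 3123.17.
So real GDP changed by 3123.17/2895.60 − 1 = 0.0786, i.e. 7.86%.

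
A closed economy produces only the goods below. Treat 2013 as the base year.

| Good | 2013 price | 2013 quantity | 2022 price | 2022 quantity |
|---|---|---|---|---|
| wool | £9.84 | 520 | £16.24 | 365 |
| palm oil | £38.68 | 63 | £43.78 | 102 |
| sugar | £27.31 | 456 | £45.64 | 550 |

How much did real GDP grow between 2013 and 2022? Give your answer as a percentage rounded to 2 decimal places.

12.75%

Real GDP 2013 = Nominal GDP 2013 = 9.84·520 + 38.68·63 + 27.31·456 = 20007.00.
Real GDP 2022 (at 2013 prices) = 9.84·365 + 38.68·102 + 27.31·550 = 22557.46.
Real growth = 22557.46/20007.00 − 1 = 0.1275.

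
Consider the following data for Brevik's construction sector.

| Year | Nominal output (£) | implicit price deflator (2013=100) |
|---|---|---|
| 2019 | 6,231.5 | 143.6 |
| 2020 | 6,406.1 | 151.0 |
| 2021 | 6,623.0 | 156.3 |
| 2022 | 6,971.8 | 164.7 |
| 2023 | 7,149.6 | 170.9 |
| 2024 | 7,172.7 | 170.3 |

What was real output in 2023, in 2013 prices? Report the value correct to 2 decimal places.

Real output 2023 = 7149.6 / 1.709 = 4183.50.

£4,183.50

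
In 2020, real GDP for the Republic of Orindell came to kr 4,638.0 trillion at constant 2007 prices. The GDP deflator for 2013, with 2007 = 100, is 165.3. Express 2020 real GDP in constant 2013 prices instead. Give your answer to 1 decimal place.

kr 7,666.6 trillion

Real GDP in 2013 prices = Real GDP in 2007 prices × (P_2013/P_2007) = 4638.0 × 1.653 = 7666.61.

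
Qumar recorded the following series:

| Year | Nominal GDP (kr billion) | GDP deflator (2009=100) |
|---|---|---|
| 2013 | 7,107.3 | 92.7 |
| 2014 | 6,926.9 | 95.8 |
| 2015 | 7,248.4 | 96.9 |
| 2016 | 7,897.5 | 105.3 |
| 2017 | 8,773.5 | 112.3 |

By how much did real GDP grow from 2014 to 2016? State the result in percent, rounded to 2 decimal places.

3.73%

Real GDP 2014 = 6926.9/0.958 = 7230.58.
Real GDP 2016 = 7897.5/1.053 = 7500.00.
Change = 7500.00/7230.58 − 1 = 0.0373.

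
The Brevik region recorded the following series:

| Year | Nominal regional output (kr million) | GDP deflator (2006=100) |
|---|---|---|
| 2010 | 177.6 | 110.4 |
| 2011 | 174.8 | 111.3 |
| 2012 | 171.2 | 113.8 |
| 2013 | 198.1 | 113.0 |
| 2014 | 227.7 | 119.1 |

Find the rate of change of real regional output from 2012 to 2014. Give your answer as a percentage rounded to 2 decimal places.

Real regional output 2012 = 171.2/1.138 = 150.44.
Real regional output 2014 = 227.7/1.191 = 191.18.
Change = 191.18/150.44 − 1 = 0.2708.

27.08%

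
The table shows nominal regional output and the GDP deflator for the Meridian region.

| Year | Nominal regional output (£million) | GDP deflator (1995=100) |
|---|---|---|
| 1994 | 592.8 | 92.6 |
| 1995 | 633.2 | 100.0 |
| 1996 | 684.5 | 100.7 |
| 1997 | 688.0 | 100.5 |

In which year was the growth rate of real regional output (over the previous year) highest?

1995: real = 633.2/1.000 = 633.20; growth vs 1994 (640.17) = -1.09%.
1996: real = 684.5/1.007 = 679.74; growth vs 1995 (633.20) = 7.35%.
1997: real = 688.0/1.005 = 684.58; growth vs 1996 (679.74) = 0.71%.

1996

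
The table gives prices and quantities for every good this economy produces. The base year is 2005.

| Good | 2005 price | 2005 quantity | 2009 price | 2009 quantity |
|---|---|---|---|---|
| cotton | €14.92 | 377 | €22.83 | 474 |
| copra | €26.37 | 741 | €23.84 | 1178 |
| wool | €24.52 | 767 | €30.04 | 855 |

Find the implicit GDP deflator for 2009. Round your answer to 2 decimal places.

Nominal GDP 2009 = 22.83·474 + 23.84·1178 + 30.04·855 = 64589.14.
Real GDP 2009 (at 2005 prices) = 14.92·474 + 26.37·1178 + 24.52·855 = 59100.54.
Deflator = Nominal/Real × 100 = 64589.14/59100.54 × 100 = 109.287.

109.29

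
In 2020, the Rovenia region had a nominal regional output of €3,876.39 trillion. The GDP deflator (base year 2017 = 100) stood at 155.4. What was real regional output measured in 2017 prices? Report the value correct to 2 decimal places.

€2,494.46 trillion

Real regional output = Nominal / (GDP deflator/100) = 3876.39 / 1.554 = 2494.46.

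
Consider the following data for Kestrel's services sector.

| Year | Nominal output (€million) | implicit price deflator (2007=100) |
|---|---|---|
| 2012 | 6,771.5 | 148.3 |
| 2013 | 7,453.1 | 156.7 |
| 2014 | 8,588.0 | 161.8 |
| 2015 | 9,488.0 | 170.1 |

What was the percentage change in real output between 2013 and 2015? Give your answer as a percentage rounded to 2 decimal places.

Real output 2013 = 7453.1/1.567 = 4756.29.
Real output 2015 = 9488.0/1.701 = 5577.90.
Change = 5577.90/4756.29 − 1 = 0.1727.

17.27%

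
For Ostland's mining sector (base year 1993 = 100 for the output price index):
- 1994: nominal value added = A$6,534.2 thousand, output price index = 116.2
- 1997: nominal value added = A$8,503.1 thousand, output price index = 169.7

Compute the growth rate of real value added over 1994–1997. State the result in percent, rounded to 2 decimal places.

Real value added 1994 = 6534.2 / 1.162 = 5623.24.
Real value added 1997 = 8503.1 / 1.697 = 5010.67.
Real growth = 5010.67 / 5623.24 − 1 = -0.1089.

-10.89%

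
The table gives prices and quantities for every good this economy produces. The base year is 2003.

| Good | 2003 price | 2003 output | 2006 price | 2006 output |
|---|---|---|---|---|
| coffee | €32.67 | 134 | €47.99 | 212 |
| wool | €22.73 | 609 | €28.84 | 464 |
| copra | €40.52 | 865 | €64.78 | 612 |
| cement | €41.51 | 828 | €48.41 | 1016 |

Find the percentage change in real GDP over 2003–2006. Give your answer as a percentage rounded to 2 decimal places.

Real GDP 2003 = Nominal GDP 2003 = 32.67·134 + 22.73·609 + 40.52·865 + 41.51·828 = 87640.43.
Real GDP 2006 (at 2003 prices) = 32.67·212 + 22.73·464 + 40.52·612 + 41.51·1016 = 84445.16.
Real growth = 84445.16/87640.43 − 1 = -0.0365.

-3.65%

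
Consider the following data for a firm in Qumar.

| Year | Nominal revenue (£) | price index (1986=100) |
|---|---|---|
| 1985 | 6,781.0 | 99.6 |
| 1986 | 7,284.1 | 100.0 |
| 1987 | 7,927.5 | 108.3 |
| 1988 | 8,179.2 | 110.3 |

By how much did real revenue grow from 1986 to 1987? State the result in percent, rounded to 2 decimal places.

Real revenue 1986 = 7284.1/1.000 = 7284.10.
Real revenue 1987 = 7927.5/1.083 = 7319.94.
Change = 7319.94/7284.10 − 1 = 0.0049.

0.49%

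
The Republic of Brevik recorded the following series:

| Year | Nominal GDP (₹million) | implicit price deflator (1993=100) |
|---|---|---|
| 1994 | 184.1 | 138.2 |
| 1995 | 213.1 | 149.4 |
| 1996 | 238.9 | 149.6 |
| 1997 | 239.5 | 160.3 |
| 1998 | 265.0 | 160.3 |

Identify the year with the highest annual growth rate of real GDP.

1996

1995: real = 213.1/1.494 = 142.64; growth vs 1994 (133.21) = 7.08%.
1996: real = 238.9/1.496 = 159.69; growth vs 1995 (142.64) = 11.95%.
1997: real = 239.5/1.603 = 149.41; growth vs 1996 (159.69) = -6.44%.
1998: real = 265.0/1.603 = 165.32; growth vs 1997 (149.41) = 10.65%.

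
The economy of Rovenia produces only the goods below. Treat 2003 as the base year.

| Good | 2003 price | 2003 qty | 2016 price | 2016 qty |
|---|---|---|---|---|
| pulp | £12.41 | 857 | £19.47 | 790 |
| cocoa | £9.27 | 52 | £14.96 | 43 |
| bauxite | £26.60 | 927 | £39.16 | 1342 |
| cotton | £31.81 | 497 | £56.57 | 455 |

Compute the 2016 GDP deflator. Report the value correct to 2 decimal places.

156.22

Nominal GDP 2016 = 19.47·790 + 14.96·43 + 39.16·1342 + 56.57·455 = 94316.65.
Real GDP 2016 (at 2003 prices) = 12.41·790 + 9.27·43 + 26.60·1342 + 31.81·455 = 60373.26.
Deflator = Nominal/Real × 100 = 94316.65/60373.26 × 100 = 156.223.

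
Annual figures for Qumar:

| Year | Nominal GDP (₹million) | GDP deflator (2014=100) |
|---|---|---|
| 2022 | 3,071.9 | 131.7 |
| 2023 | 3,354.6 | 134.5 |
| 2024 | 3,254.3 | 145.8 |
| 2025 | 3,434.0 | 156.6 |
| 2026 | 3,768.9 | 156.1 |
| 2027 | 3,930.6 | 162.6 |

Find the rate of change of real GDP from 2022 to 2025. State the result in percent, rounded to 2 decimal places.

-5.99%

Real GDP 2022 = 3071.9/1.317 = 2332.50.
Real GDP 2025 = 3434.0/1.566 = 2192.85.
Change = 2192.85/2332.50 − 1 = -0.0599.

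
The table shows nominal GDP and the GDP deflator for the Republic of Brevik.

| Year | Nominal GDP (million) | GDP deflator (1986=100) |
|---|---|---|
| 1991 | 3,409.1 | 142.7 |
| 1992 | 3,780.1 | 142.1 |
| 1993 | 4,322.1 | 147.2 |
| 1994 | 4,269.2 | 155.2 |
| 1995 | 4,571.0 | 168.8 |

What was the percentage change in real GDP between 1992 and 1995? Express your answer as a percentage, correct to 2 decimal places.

Real GDP 1992 = 3780.1/1.421 = 2660.17.
Real GDP 1995 = 4571.0/1.688 = 2707.94.
Change = 2707.94/2660.17 − 1 = 0.0180.

1.80%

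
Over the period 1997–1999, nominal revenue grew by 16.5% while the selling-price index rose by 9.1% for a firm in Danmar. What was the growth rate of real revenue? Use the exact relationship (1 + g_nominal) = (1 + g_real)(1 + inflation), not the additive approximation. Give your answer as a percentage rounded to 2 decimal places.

6.78%

(1 + g_nom) = (1 + g_real)(1 + π), so g_real = 1.1650 / 1.0910 − 1 = 0.06783.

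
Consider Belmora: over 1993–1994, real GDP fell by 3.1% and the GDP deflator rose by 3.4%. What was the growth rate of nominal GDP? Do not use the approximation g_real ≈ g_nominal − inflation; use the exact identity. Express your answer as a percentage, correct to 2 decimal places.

0.19%

(1 + g_nom) = (1 + g_real)(1 + π) = 0.9690 × 1.0340 = 1.00195.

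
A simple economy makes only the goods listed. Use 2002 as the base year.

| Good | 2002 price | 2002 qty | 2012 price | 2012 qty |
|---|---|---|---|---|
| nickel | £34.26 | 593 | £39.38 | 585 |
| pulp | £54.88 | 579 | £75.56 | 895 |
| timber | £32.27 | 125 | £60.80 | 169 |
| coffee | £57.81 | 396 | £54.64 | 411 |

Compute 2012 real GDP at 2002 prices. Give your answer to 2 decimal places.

£98373.24

Real GDP 2012 = Σ (p_2002 × q_2012) = 34.26·585 + 54.88·895 + 32.27·169 + 57.81·411 = 98373.24.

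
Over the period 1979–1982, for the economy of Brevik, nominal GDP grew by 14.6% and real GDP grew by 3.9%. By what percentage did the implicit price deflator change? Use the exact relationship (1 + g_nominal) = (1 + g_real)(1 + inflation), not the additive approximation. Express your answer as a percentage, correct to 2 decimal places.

10.30%

(1 + g_nom) = (1 + g_real)(1 + π), so π = 1.1460 / 1.0390 − 1 = 0.10298.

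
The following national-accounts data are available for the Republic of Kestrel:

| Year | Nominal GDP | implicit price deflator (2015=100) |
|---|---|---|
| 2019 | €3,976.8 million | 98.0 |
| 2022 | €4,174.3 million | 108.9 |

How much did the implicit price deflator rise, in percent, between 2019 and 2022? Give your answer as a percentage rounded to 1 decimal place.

11.1%

Price-level change = 108.9 / 98.0 − 1 = 0.1112.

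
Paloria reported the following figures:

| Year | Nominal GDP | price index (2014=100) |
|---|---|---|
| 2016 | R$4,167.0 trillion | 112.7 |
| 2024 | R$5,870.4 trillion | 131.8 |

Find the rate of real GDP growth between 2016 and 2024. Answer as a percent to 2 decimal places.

20.46%

Real GDP 2016 = 4167.0 / 1.127 = 3697.43.
Real GDP 2024 = 5870.4 / 1.318 = 4454.02.
Real growth = 4454.02 / 3697.43 − 1 = 0.2046.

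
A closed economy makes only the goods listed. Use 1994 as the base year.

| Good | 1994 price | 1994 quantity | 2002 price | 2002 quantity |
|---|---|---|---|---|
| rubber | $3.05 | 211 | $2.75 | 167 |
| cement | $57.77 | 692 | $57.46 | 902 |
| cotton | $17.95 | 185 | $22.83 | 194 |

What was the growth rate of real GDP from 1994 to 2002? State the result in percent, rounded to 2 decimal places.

27.67%

Real GDP 1994 = Nominal GDP 1994 = 3.05·211 + 57.77·692 + 17.95·185 = 43941.14.
Real GDP 2002 (at 1994 prices) = 3.05·167 + 57.77·902 + 17.95·194 = 56100.19.
Real growth = 56100.19/43941.14 − 1 = 0.2767.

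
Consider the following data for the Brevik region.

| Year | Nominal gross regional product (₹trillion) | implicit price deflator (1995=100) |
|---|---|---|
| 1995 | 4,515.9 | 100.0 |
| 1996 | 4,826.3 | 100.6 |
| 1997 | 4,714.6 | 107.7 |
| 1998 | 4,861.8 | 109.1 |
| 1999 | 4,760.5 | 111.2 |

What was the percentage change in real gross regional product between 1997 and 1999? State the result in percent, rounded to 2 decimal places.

-2.20%

Real gross regional product 1997 = 4714.6/1.077 = 4377.53.
Real gross regional product 1999 = 4760.5/1.112 = 4281.03.
Change = 4281.03/4377.53 − 1 = -0.0220.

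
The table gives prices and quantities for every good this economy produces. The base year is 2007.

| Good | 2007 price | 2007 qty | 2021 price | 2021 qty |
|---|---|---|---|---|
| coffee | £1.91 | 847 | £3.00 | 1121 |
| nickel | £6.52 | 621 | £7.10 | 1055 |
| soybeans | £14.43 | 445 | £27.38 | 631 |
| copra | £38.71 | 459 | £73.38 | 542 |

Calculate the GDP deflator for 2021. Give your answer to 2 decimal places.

Nominal GDP 2021 = 3.00·1121 + 7.10·1055 + 27.38·631 + 73.38·542 = 67902.24.
Real GDP 2021 (at 2007 prices) = 1.91·1121 + 6.52·1055 + 14.43·631 + 38.71·542 = 39105.86.
Deflator = Nominal/Real × 100 = 67902.24/39105.86 × 100 = 173.637.

173.64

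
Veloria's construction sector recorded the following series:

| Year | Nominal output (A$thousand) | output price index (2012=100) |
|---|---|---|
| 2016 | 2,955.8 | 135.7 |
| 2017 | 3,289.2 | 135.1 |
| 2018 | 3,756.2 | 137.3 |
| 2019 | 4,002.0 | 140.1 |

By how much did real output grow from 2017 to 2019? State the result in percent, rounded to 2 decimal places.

Real output 2017 = 3289.2/1.351 = 2434.64.
Real output 2019 = 4002.0/1.401 = 2856.53.
Change = 2856.53/2434.64 − 1 = 0.1733.

17.33%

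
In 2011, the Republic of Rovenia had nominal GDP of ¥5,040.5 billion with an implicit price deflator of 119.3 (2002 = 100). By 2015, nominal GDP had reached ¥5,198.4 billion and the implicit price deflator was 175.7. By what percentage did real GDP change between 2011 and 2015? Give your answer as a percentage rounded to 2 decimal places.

Deflate each year: 2011 → 5040.5/1.193 = 4225.06; 2015 → 5198.4/1.757 = 2958.68.
So real GDP changed by 2958.68/4225.06 − 1 = -0.2997, i.e. -29.97%.

-29.97%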